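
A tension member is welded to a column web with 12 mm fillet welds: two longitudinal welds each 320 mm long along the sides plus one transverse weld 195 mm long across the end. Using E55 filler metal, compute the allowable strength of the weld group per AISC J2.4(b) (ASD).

E55XX → F_EXX = 550 MPa.
t_e = 0.707 × 12 = 8.484 mm.
R_nwl = 0.6 × 550 × 8.484 × 640 × 10⁻³ = 1792 kN (longitudinal, 2 welds).
R_nwt = 0.6 × 550 × 8.484 × 195 × 10⁻³ = 545.9 kN (transverse, base value).
(i) R_nwl + R_nwt = 2338 kN; (ii) 0.85 R_nwl + 1.5 R_nwt = 2342 kN.
R_n = max = 2342 kN [governs: (ii)]; R_n/Ω = 1171 kN.

R_n/Ω ≈ 1170 kN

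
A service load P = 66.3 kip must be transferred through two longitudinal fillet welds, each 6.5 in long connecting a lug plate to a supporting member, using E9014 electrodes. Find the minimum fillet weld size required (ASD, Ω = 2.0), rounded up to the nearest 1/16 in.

E90XX → F_EXX = 90 ksi.
Total weld length L = 13 in.
Required throat t_e = P × Ω / (0.6 F_EXX × L) = 66.3 × 2.0 / (0.6 × 90 × 13) = 0.1889 in.
Required leg w = t_e / 0.707 = 0.2672 in → use 5/16 in.

w = 5/16 in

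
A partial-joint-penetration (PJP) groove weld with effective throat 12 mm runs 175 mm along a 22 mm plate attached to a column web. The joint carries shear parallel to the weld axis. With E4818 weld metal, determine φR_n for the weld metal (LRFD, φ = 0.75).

E48XX → F_EXX = 480 MPa.
Effective throat (given) t_e = 12 mm.
A_we = 12 × 175 = 2100 mm².
F_nw = 0.6 F_EXX = 288 MPa.
φR_n = 0.75 × 288 × 2100 × 10⁻³ = 453.6 kN.

φR_n ≈ 454 kN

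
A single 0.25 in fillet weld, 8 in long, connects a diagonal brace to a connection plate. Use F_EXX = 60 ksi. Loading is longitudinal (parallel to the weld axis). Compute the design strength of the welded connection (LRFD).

φR_n ≈ 38.2 kip

Effective throat t_e = 0.707 × 0.25 = 0.1767 in.
Total length L = 8 in; A_we = 0.1767 × 8 = 1.414 in².
F_nw = 0.6 F_EXX = 0.6 × 60 = 36 ksi.
φR_n = 0.75 × 36 × 1.414 = 38.18 kip.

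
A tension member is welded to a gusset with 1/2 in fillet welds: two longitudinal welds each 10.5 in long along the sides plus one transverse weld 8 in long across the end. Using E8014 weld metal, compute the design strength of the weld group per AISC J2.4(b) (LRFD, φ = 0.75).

E80XX → F_EXX = 80 ksi.
t_e = 0.707 × 0.5 = 0.3535 in.
R_nwl = 0.6 × 80 × 0.3535 × 21 = 356.3 kip (longitudinal, 2 welds).
R_nwt = 0.6 × 80 × 0.3535 × 8 = 135.7 kip (transverse, base value).
(i) R_nwl + R_nwt = 492.1 kip; (ii) 0.85 R_nwl + 1.5 R_nwt = 506.5 kip.
R_n = max = 506.5 kip [governs: (ii)]; φR_n = 379.9 kip.

φR_n ≈ 380 kip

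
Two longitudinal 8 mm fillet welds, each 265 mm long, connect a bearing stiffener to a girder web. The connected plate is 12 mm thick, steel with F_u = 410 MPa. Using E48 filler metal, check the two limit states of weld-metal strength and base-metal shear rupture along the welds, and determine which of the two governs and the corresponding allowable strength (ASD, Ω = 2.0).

R_n/Ω ≈ 432 kN (weld metal governs)

E48XX → F_EXX = 480 MPa.
t_e = 0.707 × 8 = 5.656 mm; L = 530 mm.
Weld metal: R_n/Ω = (1/2.0) × 0.6 × 480 × 5.656 × 530 × 10⁻³ = 431.7 kN.
Base metal (shear rupture): R_n/Ω = (1/2.0) × 0.6 × 410 × 12 × 530 × 10⁻³ = 782.3 kN.
Governing: weld metal.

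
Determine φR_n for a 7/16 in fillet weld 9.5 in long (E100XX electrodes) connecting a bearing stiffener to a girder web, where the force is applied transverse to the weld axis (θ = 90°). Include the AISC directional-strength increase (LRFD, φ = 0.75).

φR_n ≈ 198 kips

E100XX → F_EXX = 100 ksi.
t_e = 0.707 × 0.4375 = 0.3093 in; A_we = 0.3093 × 9.5 = 2.938 in².
Directional factor: 1.0 + 0.5 sin^1.5(90°) = 1.5.
F_nw = 0.6 × 100 × 1.5 = 90 ksi.
φR_n = 0.75 × 90 × 2.938 = 198.3 kips.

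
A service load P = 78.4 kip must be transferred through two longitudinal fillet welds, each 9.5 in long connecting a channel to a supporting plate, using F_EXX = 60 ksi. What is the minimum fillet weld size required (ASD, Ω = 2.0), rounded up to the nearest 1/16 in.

w = 3/8 in

Total weld length L = 19 in.
Required throat t_e = P × Ω / (0.6 F_EXX × L) = 78.4 × 2.0 / (0.6 × 60 × 19) = 0.2292 in.
Required leg w = t_e / 0.707 = 0.3242 in → use 3/8 in.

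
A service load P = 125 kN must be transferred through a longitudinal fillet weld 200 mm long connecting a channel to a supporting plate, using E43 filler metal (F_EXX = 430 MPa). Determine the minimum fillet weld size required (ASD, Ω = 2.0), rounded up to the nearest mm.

Total weld length L = 200 mm.
Required throat t_e = P × Ω / (0.6 F_EXX × L) = 125 × 2.0 / (0.6 × 430 × 200 × 10⁻³) = 4.845 mm.
Required leg w = t_e / 0.707 = 6.853 mm → use 7 mm.

w = 7 mm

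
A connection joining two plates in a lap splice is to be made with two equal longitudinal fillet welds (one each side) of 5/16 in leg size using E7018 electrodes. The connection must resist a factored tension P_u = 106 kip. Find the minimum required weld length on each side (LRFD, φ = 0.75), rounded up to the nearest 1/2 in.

L = 8 in on each side

E70XX → F_EXX = 70 ksi.
Throat t_e = 0.707 × 0.3125 = 0.2209 in.
φr_n = 0.75 × 0.6 × 70 × 0.2209 = 6.96 kip/in.
L_req = P_u / φr_n = 106 / 6.96 = 15.23 in total.
Per side: 15.23 / 2 = 7.615 in.
Round up → use L = 8 in on each side.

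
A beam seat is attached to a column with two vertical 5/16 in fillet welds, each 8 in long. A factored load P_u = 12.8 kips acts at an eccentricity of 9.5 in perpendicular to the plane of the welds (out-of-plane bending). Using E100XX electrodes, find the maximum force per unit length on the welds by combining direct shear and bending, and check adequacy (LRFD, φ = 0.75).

E100XX → F_EXX = 100 ksi.
L_w = 2 × 8 = 16 in; section modulus (unit throat) S = 2 × L²/6 = 21.33 in².
Direct shear f_v = P/L_w = 12.8/16 = 0.8 kip/in.
Moment M = P × e = 12.8 × 9.5 = 121.6 kip·in; bending f_b = M/S = 5.7 kip/in.
f_max = √(f_v² + f_b²) = √(0.8² + 5.7²) = 5.756 kip/in.
φr_n = 0.75 × 0.6 × 100 × (0.707 × 0.3125) = 9.942 kip/in → adequate.

f_max ≈ 5.76 kip/in; adequate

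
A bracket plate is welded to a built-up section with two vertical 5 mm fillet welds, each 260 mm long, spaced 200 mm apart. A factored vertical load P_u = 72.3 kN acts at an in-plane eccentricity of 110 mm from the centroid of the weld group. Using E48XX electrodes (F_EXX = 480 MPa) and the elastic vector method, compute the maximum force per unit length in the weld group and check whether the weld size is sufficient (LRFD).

f_max ≈ 269 N/mm; adequate

Total weld length L_w = 520 mm. Treat welds as unit-width lines.
Polar moment about centroid: J = 2[d³/12 + d(b/2)²] = 2[260³/12 + 260×100²] = 8129000 mm³.
Direct shear f_v = P/L_w = 72.3×10³ / 520 = 139 N/mm (vertical).
Torsion M = P·e = 72.3×10³ × 110 = 7953000 N·mm.
Critical point at (x, y) = (100, 130) from centroid. f_tx = M·y/J = 127.2 N/mm; f_ty = M·x/J = 97.83 N/mm.
Resultant f_max = √[f_tx² + (f_v + f_ty)²] = √[127.2² + (139 + 97.83)²] = 268.9 N/mm.
Capacity per unit length: φr_n = 0.75 × 0.6 × 480 × (0.707 × 5) = 763.6 N/mm.
268.9 ≤ 763.6 → adequate.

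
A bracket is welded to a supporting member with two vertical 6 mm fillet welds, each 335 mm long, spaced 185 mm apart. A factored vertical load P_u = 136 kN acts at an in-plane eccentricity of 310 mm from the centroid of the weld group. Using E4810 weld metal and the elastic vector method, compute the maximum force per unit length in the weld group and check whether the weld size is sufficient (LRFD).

f_max ≈ 791 N/mm; adequate

E48XX → F_EXX = 480 MPa.
Total weld length L_w = 670 mm. Treat welds as unit-width lines.
Polar moment about centroid: J = 2[d³/12 + d(b/2)²] = 2[335³/12 + 335×92.5²] = 12000000 mm³.
Direct shear f_v = P/L_w = 136×10³ / 670 = 203 N/mm (vertical).
Torsion M = P·e = 136×10³ × 310 = 42160000 N·mm.
Critical point at (x, y) = (92.5, 167.5) from centroid. f_tx = M·y/J = 588.6 N/mm; f_ty = M·x/J = 325 N/mm.
Resultant f_max = √[f_tx² + (f_v + f_ty)²] = √[588.6² + (203 + 325)²] = 790.7 N/mm.
Capacity per unit length: φr_n = 0.75 × 0.6 × 480 × (0.707 × 6) = 916.3 N/mm.
790.7 ≤ 916.3 → adequate.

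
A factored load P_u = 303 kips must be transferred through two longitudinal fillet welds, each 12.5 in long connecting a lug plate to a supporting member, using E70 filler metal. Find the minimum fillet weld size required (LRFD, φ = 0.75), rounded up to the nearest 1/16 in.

E70XX → F_EXX = 70 ksi.
Total weld length L = 25 in.
Required throat t_e = P_u / (φ × 0.6 F_EXX × L) = 303 / (0.75 × 0.6 × 70 × 25) = 0.3848 in.
Required leg w = t_e / 0.707 = 0.5442 in → use 9/16 in.

w = 9/16 in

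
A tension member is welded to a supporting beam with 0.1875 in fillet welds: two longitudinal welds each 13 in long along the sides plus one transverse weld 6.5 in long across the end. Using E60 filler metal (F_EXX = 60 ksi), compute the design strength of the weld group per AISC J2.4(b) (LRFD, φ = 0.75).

φR_n ≈ 116 kip

t_e = 0.707 × 0.1875 = 0.1326 in.
R_nwl = 0.6 × 60 × 0.1326 × 26 = 124.1 kip (longitudinal, 2 welds).
R_nwt = 0.6 × 60 × 0.1326 × 6.5 = 31.02 kip (transverse, base value).
(i) R_nwl + R_nwt = 155.1 kip; (ii) 0.85 R_nwl + 1.5 R_nwt = 152 kip.
R_n = max = 155.1 kip [governs: (i)]; φR_n = 116.3 kip.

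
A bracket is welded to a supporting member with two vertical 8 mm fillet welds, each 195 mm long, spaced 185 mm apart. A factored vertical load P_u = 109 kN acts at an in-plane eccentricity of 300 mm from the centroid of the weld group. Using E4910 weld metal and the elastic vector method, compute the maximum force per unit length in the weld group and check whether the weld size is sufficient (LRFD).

f_max ≈ 1170 N/mm; adequate

E49XX → F_EXX = 490 MPa.
Total weld length L_w = 390 mm. Treat welds as unit-width lines.
Polar moment about centroid: J = 2[d³/12 + d(b/2)²] = 2[195³/12 + 195×92.5²] = 4573000 mm³.
Direct shear f_v = P/L_w = 109×10³ / 390 = 279.5 N/mm (vertical).
Torsion M = P·e = 109×10³ × 300 = 32700000 N·mm.
Critical point at (x, y) = (92.5, 97.5) from centroid. f_tx = M·y/J = 697.2 N/mm; f_ty = M·x/J = 661.5 N/mm.
Resultant f_max = √[f_tx² + (f_v + f_ty)²] = √[697.2² + (279.5 + 661.5)²] = 1171 N/mm.
Capacity per unit length: φr_n = 0.75 × 0.6 × 490 × (0.707 × 8) = 1247 N/mm.
1171 ≤ 1247 → adequate.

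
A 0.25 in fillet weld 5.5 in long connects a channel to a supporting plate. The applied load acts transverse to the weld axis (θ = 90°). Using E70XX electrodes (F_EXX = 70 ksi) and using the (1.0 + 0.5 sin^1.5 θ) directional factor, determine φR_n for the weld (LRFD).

φR_n ≈ 45.9 kip

t_e = 0.707 × 0.25 = 0.1767 in; A_we = 0.1767 × 5.5 = 0.9721 in².
Directional factor: 1.0 + 0.5 sin^1.5(90°) = 1.5.
F_nw = 0.6 × 70 × 1.5 = 63 ksi.
φR_n = 0.75 × 63 × 0.9721 = 45.93 kip.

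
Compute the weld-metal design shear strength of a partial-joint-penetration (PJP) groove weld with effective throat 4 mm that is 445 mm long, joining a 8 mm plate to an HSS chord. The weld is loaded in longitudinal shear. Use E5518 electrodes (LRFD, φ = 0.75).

E55XX → F_EXX = 550 MPa.
Effective throat (given) t_e = 4 mm.
A_we = 4 × 445 = 1780 mm².
F_nw = 0.6 F_EXX = 330 MPa.
φR_n = 0.75 × 330 × 1780 × 10⁻³ = 440.5 kN.

φR_n ≈ 441 kN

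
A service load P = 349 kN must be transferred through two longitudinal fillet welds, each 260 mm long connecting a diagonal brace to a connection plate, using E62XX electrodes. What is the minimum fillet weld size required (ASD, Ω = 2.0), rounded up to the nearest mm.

E62XX → F_EXX = 620 MPa.
Total weld length L = 520 mm.
Required throat t_e = P × Ω / (0.6 F_EXX × L) = 349 × 2.0 / (0.6 × 620 × 520 × 10⁻³) = 3.608 mm.
Required leg w = t_e / 0.707 = 5.104 mm → use 6 mm.

w = 6 mm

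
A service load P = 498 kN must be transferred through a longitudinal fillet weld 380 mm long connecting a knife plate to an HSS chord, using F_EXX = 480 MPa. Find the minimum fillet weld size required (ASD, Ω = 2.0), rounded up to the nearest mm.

w = 13 mm

Total weld length L = 380 mm.
Required throat t_e = P × Ω / (0.6 F_EXX × L) = 498 × 2.0 / (0.6 × 480 × 380 × 10⁻³) = 9.101 mm.
Required leg w = t_e / 0.707 = 12.87 mm → use 13 mm.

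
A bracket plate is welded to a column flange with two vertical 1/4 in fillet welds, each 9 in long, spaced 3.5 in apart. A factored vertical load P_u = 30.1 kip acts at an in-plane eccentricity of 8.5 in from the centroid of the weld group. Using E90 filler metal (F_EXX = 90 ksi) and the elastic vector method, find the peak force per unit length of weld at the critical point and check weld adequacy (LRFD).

f_max ≈ 7.76 kip/in; NOT adequate

Total weld length L_w = 18 in. Treat welds as unit-width lines.
Polar moment about centroid: J = 2[d³/12 + d(b/2)²] = 2[9³/12 + 9×1.75²] = 176.6 in³.
Direct shear f_v = P/L_w = 30.1 / 18 = 1.672 kip/in (vertical).
Torsion M = P·e = 30.1 × 8.5 = 255.85 kip·in.
Critical point at (x, y) = (1.75, 4.5) from centroid. f_tx = M·y/J = 6.518 kip/in; f_ty = M·x/J = 2.535 kip/in.
Resultant f_max = √[f_tx² + (f_v + f_ty)²] = √[6.518² + (1.672 + 2.535)²] = 7.758 kip/in.
Capacity per unit length: φr_n = 0.75 × 0.6 × 90 × (0.707 × 0.25) = 7.158 kip/in.
7.758 > 7.158 → NOT adequate.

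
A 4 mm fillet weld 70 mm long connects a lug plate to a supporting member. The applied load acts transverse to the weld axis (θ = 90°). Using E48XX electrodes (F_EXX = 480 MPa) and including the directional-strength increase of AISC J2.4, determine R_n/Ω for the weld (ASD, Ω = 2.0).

R_n/Ω ≈ 42.8 kN

t_e = 0.707 × 4 = 2.828 mm; A_we = 2.828 × 70 = 198 mm².
Directional factor: 1.0 + 0.5 sin^1.5(90°) = 1.5.
F_nw = 0.6 × 480 × 1.5 = 432 MPa.
R_n/Ω = (432 × 198) / 2.0 × 10⁻³ = 42.76 kN.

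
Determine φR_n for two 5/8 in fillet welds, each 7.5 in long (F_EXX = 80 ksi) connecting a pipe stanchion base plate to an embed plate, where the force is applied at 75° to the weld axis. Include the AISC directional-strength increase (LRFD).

φR_n ≈ 352 kip

t_e = 0.707 × 0.625 = 0.4419 in; A_we = 0.4419 × 15 = 6.628 in².
Directional factor: 1.0 + 0.5 sin^1.5(75°) = 1.475.
F_nw = 0.6 × 80 × 1.475 = 70.78 ksi.
φR_n = 0.75 × 70.78 × 6.628 = 351.9 kip.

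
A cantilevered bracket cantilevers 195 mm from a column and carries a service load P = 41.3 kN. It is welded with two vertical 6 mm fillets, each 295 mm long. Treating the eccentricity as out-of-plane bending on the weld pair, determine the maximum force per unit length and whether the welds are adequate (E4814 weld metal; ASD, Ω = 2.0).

f_max ≈ 286 N/mm; adequate

E48XX → F_EXX = 480 MPa.
L_w = 2 × 295 = 590 mm; section modulus (unit throat) S = 2 × L²/6 = 29010 mm².
Direct shear f_v = P/L_w = 41.3×10³/590 = 70 N/mm.
Moment M = P × e = 41.3×10³ × 195 = 8053500 N·mm; bending f_b = M/S = 277.6 N/mm.
f_max = √(f_v² + f_b²) = √(70² + 277.6²) = 286.3 N/mm.
r_n/Ω = (1/2.0) × 0.6 × 480 × (0.707 × 6) = 610.8 N/mm → adequate.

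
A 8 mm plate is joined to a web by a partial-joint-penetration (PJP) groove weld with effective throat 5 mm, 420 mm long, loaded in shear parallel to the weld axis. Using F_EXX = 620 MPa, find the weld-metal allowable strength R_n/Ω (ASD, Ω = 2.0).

R_n/Ω ≈ 391 kN

Effective throat (given) t_e = 5 mm.
A_we = 5 × 420 = 2100 mm².
F_nw = 0.6 F_EXX = 372 MPa.
R_n/Ω = (372 × 2100) / 2.0 × 10⁻³ = 390.6 kN.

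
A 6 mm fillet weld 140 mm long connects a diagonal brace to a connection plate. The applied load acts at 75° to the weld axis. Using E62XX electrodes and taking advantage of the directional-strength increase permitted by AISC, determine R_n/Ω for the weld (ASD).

R_n/Ω ≈ 163 kN

E62XX → F_EXX = 620 MPa.
t_e = 0.707 × 6 = 4.242 mm; A_we = 4.242 × 140 = 593.9 mm².
Directional factor: 1.0 + 0.5 sin^1.5(75°) = 1.475.
F_nw = 0.6 × 620 × 1.475 = 548.6 MPa.
R_n/Ω = (548.6 × 593.9) / 2.0 × 10⁻³ = 162.9 kN.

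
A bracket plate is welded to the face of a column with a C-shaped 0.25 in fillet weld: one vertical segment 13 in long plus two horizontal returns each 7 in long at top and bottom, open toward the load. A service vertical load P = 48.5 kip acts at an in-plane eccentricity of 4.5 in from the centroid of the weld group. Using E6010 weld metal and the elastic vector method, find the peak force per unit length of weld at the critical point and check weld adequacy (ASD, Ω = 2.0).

E60XX → F_EXX = 60 ksi.
Total weld length L_w = 27 in. Treat welds as unit-width lines.
Centroid: x̄ = 2×7×3.5 / 27 = 1.815 in from the vertical weld.
Polar moment about centroid: J = I_x + I_y = [13³/12 + 2×7×6.5²] + [13×1.815² + 2(7³/12 + 7×1.685²)] = 914.3 in³.
Direct shear f_v = P/L_w = 48.5 / 27 = 1.796 kip/in (vertical).
Torsion M = P·e = 48.5 × 4.5 = 218.25 kip·in.
Critical point at (x, y) = (5.185, 6.5) from centroid. f_tx = M·y/J = 1.552 kip/in; f_ty = M·x/J = 1.238 kip/in.
Resultant f_max = √[f_tx² + (f_v + f_ty)²] = √[1.552² + (1.796 + 1.238)²] = 3.408 kip/in.
Capacity per unit length: r_n/Ω = (1/2.0) × 0.6 × 60 × (0.707 × 0.25) = 3.181 kip/in.
3.408 > 3.181 → NOT adequate.

f_max ≈ 3.41 kip/in; NOT adequate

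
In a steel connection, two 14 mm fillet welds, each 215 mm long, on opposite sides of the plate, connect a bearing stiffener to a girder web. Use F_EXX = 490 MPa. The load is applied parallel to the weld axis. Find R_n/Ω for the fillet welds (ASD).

Effective throat t_e = 0.707 × 14 = 9.898 mm.
Total length L = 430 mm; A_we = 9.898 × 430 = 4256 mm².
F_nw = 0.6 F_EXX = 0.6 × 490 = 294 MPa.
R_n = 294 × 4256 × 10⁻³ = 1251 kN; R_n/Ω = 1251/2.0 = 625.7 kN.

R_n/Ω ≈ 626 kN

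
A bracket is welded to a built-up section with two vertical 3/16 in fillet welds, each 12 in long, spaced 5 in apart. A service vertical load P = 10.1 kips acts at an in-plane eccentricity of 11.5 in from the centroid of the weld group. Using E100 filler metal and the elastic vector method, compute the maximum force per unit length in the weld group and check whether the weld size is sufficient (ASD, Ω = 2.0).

E100XX → F_EXX = 100 ksi.
Total weld length L_w = 24 in. Treat welds as unit-width lines.
Polar moment about centroid: J = 2[d³/12 + d(b/2)²] = 2[12³/12 + 12×2.5²] = 438 in³.
Direct shear f_v = P/L_w = 10.1 / 24 = 0.4208 kip/in (vertical).
Torsion M = P·e = 10.1 × 11.5 = 116.15 kip·in.
Critical point at (x, y) = (2.5, 6) from centroid. f_tx = M·y/J = 1.591 kip/in; f_ty = M·x/J = 0.663 kip/in.
Resultant f_max = √[f_tx² + (f_v + f_ty)²] = √[1.591² + (0.4208 + 0.663)²] = 1.925 kip/in.
Capacity per unit length: r_n/Ω = (1/2.0) × 0.6 × 100 × (0.707 × 0.1875) = 3.977 kip/in.
1.925 ≤ 3.977 → adequate.

f_max ≈ 1.93 kip/in; adequate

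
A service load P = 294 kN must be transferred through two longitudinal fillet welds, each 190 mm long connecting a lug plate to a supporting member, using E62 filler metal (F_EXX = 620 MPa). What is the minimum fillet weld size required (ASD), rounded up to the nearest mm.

w = 6 mm

Total weld length L = 380 mm.
Required throat t_e = P × Ω / (0.6 F_EXX × L) = 294 × 2.0 / (0.6 × 620 × 380 × 10⁻³) = 4.16 mm.
Required leg w = t_e / 0.707 = 5.883 mm → use 6 mm.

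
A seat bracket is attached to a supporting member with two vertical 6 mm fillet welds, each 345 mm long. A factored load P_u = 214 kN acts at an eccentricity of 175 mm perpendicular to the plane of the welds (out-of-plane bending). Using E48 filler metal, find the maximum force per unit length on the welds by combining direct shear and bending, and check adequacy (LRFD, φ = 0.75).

f_max ≈ 994 N/mm; NOT adequate

E48XX → F_EXX = 480 MPa.
L_w = 2 × 345 = 690 mm; section modulus (unit throat) S = 2 × L²/6 = 39680 mm².
Direct shear f_v = P/L_w = 214×10³/690 = 310.1 N/mm.
Moment M = P × e = 214×10³ × 175 = 37450000 N·mm; bending f_b = M/S = 943.9 N/mm.
f_max = √(f_v² + f_b²) = √(310.1² + 943.9²) = 993.6 N/mm.
φr_n = 0.75 × 0.6 × 480 × (0.707 × 6) = 916.3 N/mm → NOT adequate.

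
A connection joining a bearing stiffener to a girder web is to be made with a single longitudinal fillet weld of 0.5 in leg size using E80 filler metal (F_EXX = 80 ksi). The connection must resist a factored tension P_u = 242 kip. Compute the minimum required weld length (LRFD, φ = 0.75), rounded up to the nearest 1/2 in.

L = 19.5 in

Throat t_e = 0.707 × 0.5 = 0.3535 in.
φr_n = 0.75 × 0.6 × 80 × 0.3535 = 12.73 kip/in.
L_req = P_u / φr_n = 242 / 12.73 = 19.02 in total.
Round up → use L = 19.5 in.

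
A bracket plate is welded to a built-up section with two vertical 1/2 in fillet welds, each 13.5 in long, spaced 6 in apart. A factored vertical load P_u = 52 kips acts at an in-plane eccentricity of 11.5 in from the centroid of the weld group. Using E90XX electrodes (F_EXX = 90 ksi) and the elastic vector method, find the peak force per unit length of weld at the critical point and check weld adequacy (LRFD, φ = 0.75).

Total weld length L_w = 27 in. Treat welds as unit-width lines.
Polar moment about centroid: J = 2[d³/12 + d(b/2)²] = 2[13.5³/12 + 13.5×3²] = 653.1 in³.
Direct shear f_v = P/L_w = 52 / 27 = 1.926 kip/in (vertical).
Torsion M = P·e = 52 × 11.5 = 598 kip·in.
Critical point at (x, y) = (3, 6.75) from centroid. f_tx = M·y/J = 6.181 kip/in; f_ty = M·x/J = 2.747 kip/in.
Resultant f_max = √[f_tx² + (f_v + f_ty)²] = √[6.181² + (1.926 + 2.747)²] = 7.749 kip/in.
Capacity per unit length: φr_n = 0.75 × 0.6 × 90 × (0.707 × 0.5) = 14.32 kip/in.
7.749 ≤ 14.32 → adequate.

f_max ≈ 7.75 kip/in; adequate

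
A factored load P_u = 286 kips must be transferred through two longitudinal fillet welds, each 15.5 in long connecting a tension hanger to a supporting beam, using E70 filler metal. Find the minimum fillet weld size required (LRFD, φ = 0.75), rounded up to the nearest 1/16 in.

w = 7/16 in

E70XX → F_EXX = 70 ksi.
Total weld length L = 31 in.
Required throat t_e = P_u / (φ × 0.6 F_EXX × L) = 286 / (0.75 × 0.6 × 70 × 31) = 0.2929 in.
Required leg w = t_e / 0.707 = 0.4143 in → use 7/16 in.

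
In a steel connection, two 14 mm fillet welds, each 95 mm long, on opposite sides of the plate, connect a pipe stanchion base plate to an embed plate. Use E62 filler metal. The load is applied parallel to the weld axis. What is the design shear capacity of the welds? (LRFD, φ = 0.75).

φR_n ≈ 525 kN

E62XX → F_EXX = 620 MPa.
Effective throat t_e = 0.707 × 14 = 9.898 mm.
Total length L = 190 mm; A_we = 9.898 × 190 = 1881 mm².
F_nw = 0.6 F_EXX = 0.6 × 620 = 372 MPa.
φR_n = 0.75 × 372 × 1881 × 10⁻³ = 524.7 kN.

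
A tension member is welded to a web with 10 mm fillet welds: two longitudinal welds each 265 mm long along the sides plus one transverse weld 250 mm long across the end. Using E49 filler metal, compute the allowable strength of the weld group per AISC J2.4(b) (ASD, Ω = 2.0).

E49XX → F_EXX = 490 MPa.
t_e = 0.707 × 10 = 7.07 mm.
R_nwl = 0.6 × 490 × 7.07 × 530 × 10⁻³ = 1102 kN (longitudinal, 2 welds).
R_nwt = 0.6 × 490 × 7.07 × 250 × 10⁻³ = 519.6 kN (transverse, base value).
(i) R_nwl + R_nwt = 1621 kN; (ii) 0.85 R_nwl + 1.5 R_nwt = 1716 kN.
R_n = max = 1716 kN [governs: (ii)]; R_n/Ω = 857.9 kN.

R_n/Ω ≈ 858 kN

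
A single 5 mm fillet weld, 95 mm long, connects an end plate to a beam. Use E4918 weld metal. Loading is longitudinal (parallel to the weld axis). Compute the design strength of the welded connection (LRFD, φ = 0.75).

φR_n ≈ 74 kN

E49XX → F_EXX = 490 MPa.
Effective throat t_e = 0.707 × 5 = 3.535 mm.
Total length L = 95 mm; A_we = 3.535 × 95 = 335.8 mm².
F_nw = 0.6 F_EXX = 0.6 × 490 = 294 MPa.
φR_n = 0.75 × 294 × 335.8 × 10⁻³ = 74.05 kN.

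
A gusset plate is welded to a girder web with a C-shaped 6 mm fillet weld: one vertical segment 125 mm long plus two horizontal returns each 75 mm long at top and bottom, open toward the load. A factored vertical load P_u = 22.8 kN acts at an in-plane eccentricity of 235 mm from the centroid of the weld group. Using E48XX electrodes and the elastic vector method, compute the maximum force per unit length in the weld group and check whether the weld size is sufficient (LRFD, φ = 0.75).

f_max ≈ 544 N/mm; adequate

E48XX → F_EXX = 480 MPa.
Total weld length L_w = 275 mm. Treat welds as unit-width lines.
Centroid: x̄ = 2×75×37.5 / 275 = 20.45 mm from the vertical weld.
Polar moment about centroid: J = I_x + I_y = [125³/12 + 2×75×62.5²] + [125×20.45² + 2(75³/12 + 75×17.05²)] = 914900 mm³.
Direct shear f_v = P/L_w = 22.8×10³ / 275 = 82.91 N/mm (vertical).
Torsion M = P·e = 22.8×10³ × 235 = 5358000 N·mm.
Critical point at (x, y) = (54.55, 62.5) from centroid. f_tx = M·y/J = 366 N/mm; f_ty = M·x/J = 319.4 N/mm.
Resultant f_max = √[f_tx² + (f_v + f_ty)²] = √[366² + (82.91 + 319.4)²] = 543.9 N/mm.
Capacity per unit length: φr_n = 0.75 × 0.6 × 480 × (0.707 × 6) = 916.3 N/mm.
543.9 ≤ 916.3 → adequate.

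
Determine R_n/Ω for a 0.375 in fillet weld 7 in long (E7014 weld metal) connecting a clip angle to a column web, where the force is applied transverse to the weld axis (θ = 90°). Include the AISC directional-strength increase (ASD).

R_n/Ω ≈ 58.5 kip

E70XX → F_EXX = 70 ksi.
t_e = 0.707 × 0.375 = 0.2651 in; A_we = 0.2651 × 7 = 1.856 in².
Directional factor: 1.0 + 0.5 sin^1.5(90°) = 1.5.
F_nw = 0.6 × 70 × 1.5 = 63 ksi.
R_n/Ω = (63 × 1.856) / 2.0 = 58.46 kip.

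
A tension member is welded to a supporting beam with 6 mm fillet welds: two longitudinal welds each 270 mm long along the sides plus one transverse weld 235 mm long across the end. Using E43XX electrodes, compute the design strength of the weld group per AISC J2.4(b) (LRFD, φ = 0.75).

φR_n ≈ 666 kN

E43XX → F_EXX = 430 MPa.
t_e = 0.707 × 6 = 4.242 mm.
R_nwl = 0.6 × 430 × 4.242 × 540 × 10⁻³ = 591 kN (longitudinal, 2 welds).
R_nwt = 0.6 × 430 × 4.242 × 235 × 10⁻³ = 257.2 kN (transverse, base value).
(i) R_nwl + R_nwt = 848.2 kN; (ii) 0.85 R_nwl + 1.5 R_nwt = 888.1 kN.
R_n = max = 888.1 kN [governs: (ii)]; φR_n = 666.1 kN.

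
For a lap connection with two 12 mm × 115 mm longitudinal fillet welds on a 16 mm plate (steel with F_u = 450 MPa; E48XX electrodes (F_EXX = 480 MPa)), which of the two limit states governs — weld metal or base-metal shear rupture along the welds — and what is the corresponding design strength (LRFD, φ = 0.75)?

φR_n ≈ 421 kN (weld metal governs)

t_e = 0.707 × 12 = 8.484 mm; L = 230 mm.
Weld metal: φR_n = 0.75 × 0.6 × 480 × 8.484 × 230 × 10⁻³ = 421.5 kN.
Base metal (shear rupture): φR_n = 0.75 × 0.6 × 450 × 16 × 230 × 10⁻³ = 745.2 kN.
Governing: weld metal.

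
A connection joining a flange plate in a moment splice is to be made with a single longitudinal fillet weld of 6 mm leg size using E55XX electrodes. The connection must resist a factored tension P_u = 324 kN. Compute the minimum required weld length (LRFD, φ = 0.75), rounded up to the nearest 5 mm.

E55XX → F_EXX = 550 MPa.
Throat t_e = 0.707 × 6 = 4.242 mm.
φr_n = 0.75 × 0.6 × 550 × 4.242 × 10⁻³ = 1.05 kN/mm.
L_req = P_u / φr_n = 324 / 1.05 = 308.6 mm total.
Round up → use L = 310 mm.

L = 310 mm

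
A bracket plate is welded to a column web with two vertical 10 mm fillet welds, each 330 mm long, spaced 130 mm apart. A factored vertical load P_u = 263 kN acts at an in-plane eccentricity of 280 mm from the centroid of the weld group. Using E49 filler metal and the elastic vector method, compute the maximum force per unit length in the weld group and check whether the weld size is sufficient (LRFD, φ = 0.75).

E49XX → F_EXX = 490 MPa.
Total weld length L_w = 660 mm. Treat welds as unit-width lines.
Polar moment about centroid: J = 2[d³/12 + d(b/2)²] = 2[330³/12 + 330×65²] = 8778000 mm³.
Direct shear f_v = P/L_w = 263×10³ / 660 = 398.5 N/mm (vertical).
Torsion M = P·e = 263×10³ × 280 = 73640000 N·mm.
Critical point at (x, y) = (65, 165) from centroid. f_tx = M·y/J = 1384 N/mm; f_ty = M·x/J = 545.3 N/mm.
Resultant f_max = √[f_tx² + (f_v + f_ty)²] = √[1384² + (398.5 + 545.3)²] = 1675 N/mm.
Capacity per unit length: φr_n = 0.75 × 0.6 × 490 × (0.707 × 10) = 1559 N/mm.
1675 > 1559 → NOT adequate.

f_max ≈ 1680 N/mm; NOT adequate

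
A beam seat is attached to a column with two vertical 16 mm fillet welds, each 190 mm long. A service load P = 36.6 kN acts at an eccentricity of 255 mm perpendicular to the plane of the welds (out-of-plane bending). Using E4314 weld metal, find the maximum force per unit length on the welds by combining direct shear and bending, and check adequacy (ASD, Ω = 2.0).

f_max ≈ 782 N/mm; adequate

E43XX → F_EXX = 430 MPa.
L_w = 2 × 190 = 380 mm; section modulus (unit throat) S = 2 × L²/6 = 12030 mm².
Direct shear f_v = P/L_w = 36.6×10³/380 = 96.32 N/mm.
Moment M = P × e = 36.6×10³ × 255 = 9333000 N·mm; bending f_b = M/S = 775.6 N/mm.
f_max = √(f_v² + f_b²) = √(96.32² + 775.6²) = 781.6 N/mm.
r_n/Ω = (1/2.0) × 0.6 × 430 × (0.707 × 16) = 1459 N/mm → adequate.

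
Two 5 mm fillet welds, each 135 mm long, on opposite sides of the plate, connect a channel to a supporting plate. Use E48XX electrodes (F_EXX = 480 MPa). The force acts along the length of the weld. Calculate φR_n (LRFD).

Effective throat t_e = 0.707 × 5 = 3.535 mm.
Total length L = 270 mm; A_we = 3.535 × 270 = 954.4 mm².
F_nw = 0.6 F_EXX = 0.6 × 480 = 288 MPa.
φR_n = 0.75 × 288 × 954.4 × 10⁻³ = 206.2 kN.

φR_n ≈ 206 kN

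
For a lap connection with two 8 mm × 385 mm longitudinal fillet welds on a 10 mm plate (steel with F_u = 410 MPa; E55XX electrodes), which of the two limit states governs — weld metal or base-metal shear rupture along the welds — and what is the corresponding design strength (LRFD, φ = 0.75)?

E55XX → F_EXX = 550 MPa.
t_e = 0.707 × 8 = 5.656 mm; L = 770 mm.
Weld metal: φR_n = 0.75 × 0.6 × 550 × 5.656 × 770 × 10⁻³ = 1078 kN.
Base metal (shear rupture): φR_n = 0.75 × 0.6 × 410 × 10 × 770 × 10⁻³ = 1421 kN.
Governing: weld metal.

φR_n ≈ 1080 kN (weld metal governs)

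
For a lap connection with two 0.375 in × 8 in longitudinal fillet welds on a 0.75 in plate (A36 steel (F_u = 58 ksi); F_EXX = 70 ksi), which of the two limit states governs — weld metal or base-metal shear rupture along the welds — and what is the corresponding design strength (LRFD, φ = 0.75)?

t_e = 0.707 × 0.375 = 0.2651 in; L = 16 in.
Weld metal: φR_n = 0.75 × 0.6 × 70 × 0.2651 × 16 = 133.6 kips.
Base metal (shear rupture): φR_n = 0.75 × 0.6 × 58 × 0.75 × 16 = 313.2 kips.
Governing: weld metal.

φR_n ≈ 134 kips (weld metal governs)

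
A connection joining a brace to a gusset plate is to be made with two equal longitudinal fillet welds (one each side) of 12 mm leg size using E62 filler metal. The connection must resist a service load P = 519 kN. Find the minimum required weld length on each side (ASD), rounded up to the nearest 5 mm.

E62XX → F_EXX = 620 MPa.
Throat t_e = 0.707 × 12 = 8.484 mm.
r_n/Ω = (0.6 × 620 × 8.484) / 2.0 = 1578 N/mm = 1.578 kN/mm.
L_req = P / (r_n/Ω) = 519 / 1.578 = 328.9 mm total.
Per side: 328.9 / 2 = 164.4 mm.
Round up → use L = 165 mm on each side.

L = 165 mm on each side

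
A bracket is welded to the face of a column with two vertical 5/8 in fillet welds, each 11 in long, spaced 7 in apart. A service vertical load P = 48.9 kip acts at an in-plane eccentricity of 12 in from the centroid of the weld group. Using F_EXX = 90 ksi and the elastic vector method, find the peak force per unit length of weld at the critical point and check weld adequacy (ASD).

f_max ≈ 9.17 kip/in; adequate

Total weld length L_w = 22 in. Treat welds as unit-width lines.
Polar moment about centroid: J = 2[d³/12 + d(b/2)²] = 2[11³/12 + 11×3.5²] = 491.3 in³.
Direct shear f_v = P/L_w = 48.9 / 22 = 2.223 kip/in (vertical).
Torsion M = P·e = 48.9 × 12 = 586.8 kip·in.
Critical point at (x, y) = (3.5, 5.5) from centroid. f_tx = M·y/J = 6.569 kip/in; f_ty = M·x/J = 4.18 kip/in.
Resultant f_max = √[f_tx² + (f_v + f_ty)²] = √[6.569² + (2.223 + 4.18)²] = 9.173 kip/in.
Capacity per unit length: r_n/Ω = (1/2.0) × 0.6 × 90 × (0.707 × 0.625) = 11.93 kip/in.
9.173 ≤ 11.93 → adequate.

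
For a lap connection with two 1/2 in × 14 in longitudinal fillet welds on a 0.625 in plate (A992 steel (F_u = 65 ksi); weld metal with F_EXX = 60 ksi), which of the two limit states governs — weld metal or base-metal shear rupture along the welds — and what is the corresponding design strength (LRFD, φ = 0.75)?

t_e = 0.707 × 0.5 = 0.3535 in; L = 28 in.
Weld metal: φR_n = 0.75 × 0.6 × 60 × 0.3535 × 28 = 267.2 kip.
Base metal (shear rupture): φR_n = 0.75 × 0.6 × 65 × 0.625 × 28 = 511.9 kip.
Governing: weld metal.

φR_n ≈ 267 kip (weld metal governs)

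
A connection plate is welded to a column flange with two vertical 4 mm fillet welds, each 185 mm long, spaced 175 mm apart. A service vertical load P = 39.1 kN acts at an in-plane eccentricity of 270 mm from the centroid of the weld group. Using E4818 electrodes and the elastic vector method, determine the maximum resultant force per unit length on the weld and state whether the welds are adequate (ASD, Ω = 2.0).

E48XX → F_EXX = 480 MPa.
Total weld length L_w = 370 mm. Treat welds as unit-width lines.
Polar moment about centroid: J = 2[d³/12 + d(b/2)²] = 2[185³/12 + 185×87.5²] = 3888000 mm³.
Direct shear f_v = P/L_w = 39.1×10³ / 370 = 105.7 N/mm (vertical).
Torsion M = P·e = 39.1×10³ × 270 = 10557000 N·mm.
Critical point at (x, y) = (87.5, 92.5) from centroid. f_tx = M·y/J = 251.2 N/mm; f_ty = M·x/J = 237.6 N/mm.
Resultant f_max = √[f_tx² + (f_v + f_ty)²] = √[251.2² + (105.7 + 237.6)²] = 425.3 N/mm.
Capacity per unit length: r_n/Ω = (1/2.0) × 0.6 × 480 × (0.707 × 4) = 407.2 N/mm.
425.3 > 407.2 → NOT adequate.

f_max ≈ 425 N/mm; NOT adequate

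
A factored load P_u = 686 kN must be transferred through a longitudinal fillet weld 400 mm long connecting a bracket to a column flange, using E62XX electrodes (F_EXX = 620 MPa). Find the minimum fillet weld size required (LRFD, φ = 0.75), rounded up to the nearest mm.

Total weld length L = 400 mm.
Required throat t_e = P_u / (φ × 0.6 F_EXX × L) = 686 / (0.75 × 0.6 × 620 × 400 × 10⁻³) = 6.147 mm.
Required leg w = t_e / 0.707 = 8.694 mm → use 9 mm.

w = 9 mm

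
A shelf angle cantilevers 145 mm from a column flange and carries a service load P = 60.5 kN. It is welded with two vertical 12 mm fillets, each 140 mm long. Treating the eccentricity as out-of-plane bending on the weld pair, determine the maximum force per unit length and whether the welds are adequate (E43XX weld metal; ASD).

f_max ≈ 1360 N/mm; NOT adequate

E43XX → F_EXX = 430 MPa.
L_w = 2 × 140 = 280 mm; section modulus (unit throat) S = 2 × L²/6 = 6533 mm².
Direct shear f_v = P/L_w = 60.5×10³/280 = 216.1 N/mm.
Moment M = P × e = 60.5×10³ × 145 = 8772500 N·mm; bending f_b = M/S = 1343 N/mm.
f_max = √(f_v² + f_b²) = √(216.1² + 1343²) = 1360 N/mm.
r_n/Ω = (1/2.0) × 0.6 × 430 × (0.707 × 12) = 1094 N/mm → NOT adequate.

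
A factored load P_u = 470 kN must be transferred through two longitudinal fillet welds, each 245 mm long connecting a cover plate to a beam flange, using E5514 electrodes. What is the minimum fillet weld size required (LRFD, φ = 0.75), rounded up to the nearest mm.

E55XX → F_EXX = 550 MPa.
Total weld length L = 490 mm.
Required throat t_e = P_u / (φ × 0.6 F_EXX × L) = 470 / (0.75 × 0.6 × 550 × 490 × 10⁻³) = 3.875 mm.
Required leg w = t_e / 0.707 = 5.482 mm → use 6 mm.

w = 6 mm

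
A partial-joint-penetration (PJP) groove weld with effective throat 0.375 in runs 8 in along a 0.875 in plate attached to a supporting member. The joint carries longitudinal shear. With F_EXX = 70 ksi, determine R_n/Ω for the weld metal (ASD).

R_n/Ω ≈ 63 kip

Effective throat (given) t_e = 0.375 in.
A_we = 0.375 × 8 = 3 in².
F_nw = 0.6 F_EXX = 42 ksi.
R_n/Ω = (42 × 3) / 2.0 = 63 kip.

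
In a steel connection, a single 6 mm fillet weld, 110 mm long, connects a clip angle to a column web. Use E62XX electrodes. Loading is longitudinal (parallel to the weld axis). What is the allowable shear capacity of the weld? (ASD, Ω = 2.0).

R_n/Ω ≈ 86.8 kN

E62XX → F_EXX = 620 MPa.
Effective throat t_e = 0.707 × 6 = 4.242 mm.
Total length L = 110 mm; A_we = 4.242 × 110 = 466.6 mm².
F_nw = 0.6 F_EXX = 0.6 × 620 = 372 MPa.
R_n = 372 × 466.6 × 10⁻³ = 173.6 kN; R_n/Ω = 173.6/2.0 = 86.79 kN.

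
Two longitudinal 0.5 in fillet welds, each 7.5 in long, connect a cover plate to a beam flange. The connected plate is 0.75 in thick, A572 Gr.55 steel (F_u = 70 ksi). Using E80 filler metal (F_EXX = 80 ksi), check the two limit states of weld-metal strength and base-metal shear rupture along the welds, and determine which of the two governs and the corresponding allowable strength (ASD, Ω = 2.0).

R_n/Ω ≈ 127 kip (weld metal governs)

t_e = 0.707 × 0.5 = 0.3535 in; L = 15 in.
Weld metal: R_n/Ω = (1/2.0) × 0.6 × 80 × 0.3535 × 15 = 127.3 kip.
Base metal (shear rupture): R_n/Ω = (1/2.0) × 0.6 × 70 × 0.75 × 15 = 236.2 kip.
Governing: weld metal.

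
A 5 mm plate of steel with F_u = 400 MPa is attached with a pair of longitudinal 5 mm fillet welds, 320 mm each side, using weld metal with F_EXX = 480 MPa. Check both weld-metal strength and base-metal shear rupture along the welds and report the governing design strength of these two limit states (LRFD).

t_e = 0.707 × 5 = 3.535 mm; L = 640 mm.
Weld metal: φR_n = 0.75 × 0.6 × 480 × 3.535 × 640 × 10⁻³ = 488.7 kN.
Base metal (shear rupture): φR_n = 0.75 × 0.6 × 400 × 5 × 640 × 10⁻³ = 576 kN.
Governing: weld metal.

φR_n ≈ 489 kN (weld metal governs)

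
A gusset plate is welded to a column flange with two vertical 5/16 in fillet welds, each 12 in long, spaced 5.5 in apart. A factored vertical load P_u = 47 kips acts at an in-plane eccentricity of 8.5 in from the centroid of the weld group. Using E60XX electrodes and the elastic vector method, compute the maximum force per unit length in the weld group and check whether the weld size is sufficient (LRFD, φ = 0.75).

f_max ≈ 6.67 kip/in; NOT adequate

E60XX → F_EXX = 60 ksi.
Total weld length L_w = 24 in. Treat welds as unit-width lines.
Polar moment about centroid: J = 2[d³/12 + d(b/2)²] = 2[12³/12 + 12×2.75²] = 469.5 in³.
Direct shear f_v = P/L_w = 47 / 24 = 1.958 kip/in (vertical).
Torsion M = P·e = 47 × 8.5 = 399.5 kip·in.
Critical point at (x, y) = (2.75, 6) from centroid. f_tx = M·y/J = 5.105 kip/in; f_ty = M·x/J = 2.34 kip/in.
Resultant f_max = √[f_tx² + (f_v + f_ty)²] = √[5.105² + (1.958 + 2.34)²] = 6.674 kip/in.
Capacity per unit length: φr_n = 0.75 × 0.6 × 60 × (0.707 × 0.3125) = 5.965 kip/in.
6.674 > 5.965 → NOT adequate.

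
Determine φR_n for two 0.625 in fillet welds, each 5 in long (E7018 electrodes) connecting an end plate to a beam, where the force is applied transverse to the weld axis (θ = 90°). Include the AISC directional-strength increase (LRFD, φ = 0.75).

E70XX → F_EXX = 70 ksi.
t_e = 0.707 × 0.625 = 0.4419 in; A_we = 0.4419 × 10 = 4.419 in².
Directional factor: 1.0 + 0.5 sin^1.5(90°) = 1.5.
F_nw = 0.6 × 70 × 1.5 = 63 ksi.
φR_n = 0.75 × 63 × 4.419 = 208.8 kip.

φR_n ≈ 209 kip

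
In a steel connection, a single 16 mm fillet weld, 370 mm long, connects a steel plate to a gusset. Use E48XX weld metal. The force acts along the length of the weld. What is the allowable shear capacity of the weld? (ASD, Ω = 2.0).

E48XX → F_EXX = 480 MPa.
Effective throat t_e = 0.707 × 16 = 11.31 mm.
Total length L = 370 mm; A_we = 11.31 × 370 = 4185 mm².
F_nw = 0.6 F_EXX = 0.6 × 480 = 288 MPa.
R_n = 288 × 4185 × 10⁻³ = 1205 kN; R_n/Ω = 1205/2.0 = 602.7 kN.

R_n/Ω ≈ 603 kN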